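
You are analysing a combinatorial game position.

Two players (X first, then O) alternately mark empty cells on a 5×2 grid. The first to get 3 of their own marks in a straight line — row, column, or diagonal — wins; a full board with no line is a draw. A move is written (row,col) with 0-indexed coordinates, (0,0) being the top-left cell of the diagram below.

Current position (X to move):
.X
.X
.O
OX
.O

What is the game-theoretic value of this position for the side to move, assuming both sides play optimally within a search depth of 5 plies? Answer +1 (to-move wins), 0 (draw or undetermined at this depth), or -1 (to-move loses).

p1 X@[.X/.X/.O/OX/.O]: (0,0)[XX/.X/.O/OX/.O]-1 (1,0)[.X/XX/.O/OX/.O]+0* (2,0)[.X/.X/XO/OX/.O]+0 (4,0)[.X/.X/.O/OX/XO]+0
p2 O@[.X/XX/.O/OX/.O]: (0,0)[OX/XX/.O/OX/.O]+0* (2,0)[.X/XX/OO/OX/.O]+0 (4,0)[.X/XX/.O/OX/OO]+0
p3 X@[OX/XX/.O/OX/.O]: (2,0)[OX/XX/XO/OX/.O]+0* (4,0)[OX/XX/.O/OX/XO]+0
p4 O@[OX/XX/XO/OX/.O]: (4,0)[OX/XX/XO/OX/OO]+0*
p5 X@[OX/XX/XO/OX/OO] terminal +0; root [.X/.X/.O/OX/.O] d5

value(.X/.X/.O/OX/.O, X) = 0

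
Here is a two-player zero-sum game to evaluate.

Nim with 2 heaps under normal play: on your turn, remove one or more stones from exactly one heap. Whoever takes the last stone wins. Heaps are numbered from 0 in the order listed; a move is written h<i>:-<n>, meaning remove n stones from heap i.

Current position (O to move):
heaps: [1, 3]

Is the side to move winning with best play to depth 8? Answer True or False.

[(1,3)] O move#1: h0:-1:-1/(0,3), h1:-1:-1/(1,2), h1:-2:+1/(1,1)*, h1:-3:-1/(1,0)
[(1,1)] X move#2: h0:-1:-1/(0,1)*, h1:-1:-1/(1,0)
[(0,1)] O move#3: h1:-1:+1/(0,0)*
[(0,0)] end (terminal -1, X#4); searched (1,3) to 8

O winning at [(1,3)]: True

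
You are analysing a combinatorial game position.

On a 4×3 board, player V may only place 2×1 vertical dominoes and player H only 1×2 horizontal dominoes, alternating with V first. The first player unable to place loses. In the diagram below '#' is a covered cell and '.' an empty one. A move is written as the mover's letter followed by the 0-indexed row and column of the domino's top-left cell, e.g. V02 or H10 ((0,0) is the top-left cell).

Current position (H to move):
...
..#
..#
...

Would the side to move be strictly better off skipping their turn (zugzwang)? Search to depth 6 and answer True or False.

ply 1, H at .../..#/..#/... | H00=-1→##./..#/..#/...*; H01=-1→.##/..#/..#/...; H10=-1→.../###/..#/...; H20=-1→.../..#/###/...; H30=-1→.../..#/..#/##.; H31=-1→.../..#/..#/.##
ply 2, V at ##./..#/..#/... | V10=+1→##./#.#/#.#/...*; V11=+1→##./.##/.##/...; V20=+1→##./..#/#.#/#..; V21=+1→##./..#/.##/.#.
ply 3, H at ##./#.#/#.#/... | H30=-1→##./#.#/#.#/##.*; H31=-1→##./#.#/#.#/.##
ply 4, V at ##./#.#/#.#/##. | V11=+1→##./###/###/##.*
ply 5: ##./###/###/##. is terminal -1 (H); from .../..#/..#/... depth 6
if H skipped the turn, V would face:
~ ply 1, V at .../..#/..#/... | V00=-1→#../#.#/..#/...; V01=-1→.#./.##/..#/...; V10=+1→.../#.#/#.#/...*; V11=-1→.../.##/.##/...; V20=-1→.../..#/#.#/#..; V21=-1→.../..#/.##/.#.
~ ply 2, H at .../#.#/#.#/... | H00=-1→##./#.#/#.#/...*; H01=-1→.##/#.#/#.#/...; H30=-1→.../#.#/#.#/##.; H31=-1→.../#.#/#.#/.##
~ ply 3, V at ##./#.#/#.#/... | V11=-1→##./###/###/...; V21=+1→##./#.#/###/.#.*
~ ply 4: ##./#.#/###/.#. is terminal -1 (H); from .../..#/..#/... depth 6
compare (H): move=-1 vs pass=-1

zugzwang(.../..#/..#/..., H) = False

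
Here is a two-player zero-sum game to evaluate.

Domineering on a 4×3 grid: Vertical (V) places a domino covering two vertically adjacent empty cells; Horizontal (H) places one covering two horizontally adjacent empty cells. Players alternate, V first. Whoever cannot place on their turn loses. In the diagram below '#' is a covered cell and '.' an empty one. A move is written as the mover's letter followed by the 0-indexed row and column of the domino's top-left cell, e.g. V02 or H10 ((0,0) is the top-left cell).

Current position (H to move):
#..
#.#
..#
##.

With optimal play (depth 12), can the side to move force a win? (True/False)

H winning at [#../#.#/..#/##.]: False

ply 1, H at #../#.#/..#/##. | H01=-1→###/#.#/..#/##.*; H20=-1→#../#.#/###/##.
ply 2, V at ###/#.#/..#/##. | V11=+1→###/###/.##/##.*
ply 3: ###/###/.##/##. is terminal -1 (H); from #../#.#/..#/##. depth 12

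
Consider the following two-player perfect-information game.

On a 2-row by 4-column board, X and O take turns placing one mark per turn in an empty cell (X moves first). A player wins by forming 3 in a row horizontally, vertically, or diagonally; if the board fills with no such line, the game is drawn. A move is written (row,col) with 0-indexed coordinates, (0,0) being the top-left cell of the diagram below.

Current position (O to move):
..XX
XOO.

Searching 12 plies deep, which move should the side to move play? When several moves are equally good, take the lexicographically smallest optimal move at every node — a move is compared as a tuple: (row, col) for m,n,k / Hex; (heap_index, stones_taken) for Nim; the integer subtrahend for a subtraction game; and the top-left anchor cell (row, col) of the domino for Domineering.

O's best at [..XX/XOO.]: (1,3)

p1 O@[..XX/XOO.]: (0,0)[O.XX/XOO.]-1 (0,1)[.OXX/XOO.]+0 (1,3)[..XX/XOOO]+1*
p2 X@[..XX/XOOO] terminal -1; root [..XX/XOO.] d12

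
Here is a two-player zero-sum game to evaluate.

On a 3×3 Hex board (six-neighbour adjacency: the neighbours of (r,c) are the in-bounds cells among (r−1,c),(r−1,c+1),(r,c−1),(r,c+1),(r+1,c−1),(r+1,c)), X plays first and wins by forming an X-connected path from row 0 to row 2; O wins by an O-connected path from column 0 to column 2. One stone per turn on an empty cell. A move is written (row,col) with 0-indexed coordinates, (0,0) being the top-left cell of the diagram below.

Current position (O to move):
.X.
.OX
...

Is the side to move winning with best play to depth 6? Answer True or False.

O winning at [.X./.OX/...]: True

ply 1, O at .X./.OX/... | (0,0)=-1→OX./.OX/...; (0,2)=+1→.XO/.OX/...*; (1,0)=-1→.X./OOX/...; (2,0)=-1→.X./.OX/O..; (2,1)=+1→.X./.OX/.O.; (2,2)=+1→.X./.OX/..O
ply 2, X at .XO/.OX/... | (0,0)=-1→XXO/.OX/...*; (1,0)=-1→.XO/XOX/...; (2,0)=-1→.XO/.OX/X..; (2,1)=-1→.XO/.OX/.X.; (2,2)=-1→.XO/.OX/..X
ply 3, O at XXO/.OX/... | (1,0)=+1→XXO/OOX/...*; (2,0)=+1→XXO/.OX/O..; (2,1)=+1→XXO/.OX/.O.; (2,2)=+1→XXO/.OX/..O
ply 4: XXO/OOX/... is terminal -1 (X); from .X./.OX/... depth 6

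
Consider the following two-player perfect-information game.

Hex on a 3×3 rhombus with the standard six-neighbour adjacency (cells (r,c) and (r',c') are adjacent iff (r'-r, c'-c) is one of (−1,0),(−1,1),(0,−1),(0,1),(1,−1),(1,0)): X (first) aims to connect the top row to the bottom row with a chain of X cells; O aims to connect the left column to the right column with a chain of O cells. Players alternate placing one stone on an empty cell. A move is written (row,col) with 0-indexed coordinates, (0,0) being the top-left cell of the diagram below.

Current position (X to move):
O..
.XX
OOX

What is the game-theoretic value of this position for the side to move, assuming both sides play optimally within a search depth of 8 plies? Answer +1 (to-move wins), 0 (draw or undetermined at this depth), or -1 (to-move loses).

value(O../.XX/OOX, X) = +1

p1 X@[O../.XX/OOX]: (0,1)[OX./.XX/OOX]+1* (0,2)[O.X/.XX/OOX]+1 (1,0)[O../XXX/OOX]+1
p2 O@[OX./.XX/OOX] terminal -1; root [O../.XX/OOX] d8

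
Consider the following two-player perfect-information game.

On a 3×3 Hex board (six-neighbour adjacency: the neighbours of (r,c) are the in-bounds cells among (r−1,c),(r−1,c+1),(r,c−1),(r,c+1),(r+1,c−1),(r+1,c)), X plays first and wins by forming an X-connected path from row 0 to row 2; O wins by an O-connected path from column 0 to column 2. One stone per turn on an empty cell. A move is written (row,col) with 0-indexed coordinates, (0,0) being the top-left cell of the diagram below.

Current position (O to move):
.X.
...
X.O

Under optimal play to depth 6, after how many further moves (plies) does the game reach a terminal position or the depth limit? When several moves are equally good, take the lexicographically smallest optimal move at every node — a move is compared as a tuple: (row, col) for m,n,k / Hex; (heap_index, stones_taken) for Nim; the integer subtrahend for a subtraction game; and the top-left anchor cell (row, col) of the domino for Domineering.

[.X./.../X.O] O move#1: (0,0):-1/OX./.../X.O*, (0,2):-1/.XO/.../X.O, (1,0):-1/.X./O../X.O, (1,1):-1/.X./.O./X.O, (1,2):-1/.X./..O/X.O, (2,1):-1/.X./.../XOO
[OX./.../X.O] X move#2: (0,2):+1/OXX/.../X.O*, (1,0):+1/OX./X../X.O, (1,1):+1/OX./.X./X.O, (1,2):+1/OX./..X/X.O, (2,1):+1/OX./.../XXO
[OXX/.../X.O] O move#3: (1,0):-1/OXX/O../X.O*, (1,1):-1/OXX/.O./X.O, (1,2):-1/OXX/..O/X.O, (2,1):-1/OXX/.../XOO
[OXX/O../X.O] X move#4: (1,1):+1/OXX/OX./X.O*, (1,2):+1/OXX/O.X/X.O, (2,1):+1/OXX/O../XXO
[OXX/OX./X.O] end (terminal -1, O#5); searched .X./.../X.O to 6

PV length from [.X./.../X.O]: 4 plies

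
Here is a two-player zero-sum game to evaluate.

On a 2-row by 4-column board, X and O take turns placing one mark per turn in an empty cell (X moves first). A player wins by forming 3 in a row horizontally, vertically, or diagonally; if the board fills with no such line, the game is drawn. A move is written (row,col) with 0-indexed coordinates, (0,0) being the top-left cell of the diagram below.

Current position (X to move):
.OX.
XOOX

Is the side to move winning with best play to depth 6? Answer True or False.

X winning at [.OX./XOOX]: False

ply 1, X at .OX./XOOX | (0,0)=+0→XOX./XOOX*; (0,3)=+0→.OXX/XOOX
ply 2, O at XOX./XOOX | (0,3)=+0→XOXO/XOOX*
ply 3: XOXO/XOOX is terminal +0 (X); from .OX./XOOX depth 6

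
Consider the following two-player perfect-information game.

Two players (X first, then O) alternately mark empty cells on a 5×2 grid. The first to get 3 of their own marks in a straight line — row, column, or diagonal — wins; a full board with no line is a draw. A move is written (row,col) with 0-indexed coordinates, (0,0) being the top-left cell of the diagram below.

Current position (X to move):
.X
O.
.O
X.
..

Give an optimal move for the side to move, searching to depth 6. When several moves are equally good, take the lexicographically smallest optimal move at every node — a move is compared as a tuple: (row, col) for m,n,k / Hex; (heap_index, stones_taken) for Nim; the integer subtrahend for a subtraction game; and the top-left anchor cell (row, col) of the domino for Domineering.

p1 X@[.X/O./.O/X./..]: (0,0)[XX/O./.O/X./..]-1 (1,1)[.X/OX/.O/X./..]+0* (2,0)[.X/O./XO/X./..]+0 (3,1)[.X/O./.O/XX/..]+0 (4,0)[.X/O./.O/X./X.]-1 (4,1)[.X/O./.O/X./.X]+0
p2 O@[.X/OX/.O/X./..]: (0,0)[OX/OX/.O/X./..]+0* (2,0)[.X/OX/OO/X./..]+0 (3,1)[.X/OX/.O/XO/..]+0 (4,0)[.X/OX/.O/X./O.]+0 (4,1)[.X/OX/.O/X./.O]+0
p3 X@[OX/OX/.O/X./..]: (2,0)[OX/OX/XO/X./..]+0* (3,1)[OX/OX/.O/XX/..]-1 (4,0)[OX/OX/.O/X./X.]-1 (4,1)[OX/OX/.O/X./.X]-1
p4 O@[OX/OX/XO/X./..]: (3,1)[OX/OX/XO/XO/..]-1 (4,0)[OX/OX/XO/X./O.]+0* (4,1)[OX/OX/XO/X./.O]-1
p5 X@[OX/OX/XO/X./O.]: (3,1)[OX/OX/XO/XX/O.]+0* (4,1)[OX/OX/XO/X./OX]+0
p6 O@[OX/OX/XO/XX/O.]: (4,1)[OX/OX/XO/XX/OO]+0*
p7 X@[OX/OX/XO/XX/OO] terminal +0; root [.X/O./.O/X./..] d6

X's best at [.X/O./.O/X./..]: (1,1)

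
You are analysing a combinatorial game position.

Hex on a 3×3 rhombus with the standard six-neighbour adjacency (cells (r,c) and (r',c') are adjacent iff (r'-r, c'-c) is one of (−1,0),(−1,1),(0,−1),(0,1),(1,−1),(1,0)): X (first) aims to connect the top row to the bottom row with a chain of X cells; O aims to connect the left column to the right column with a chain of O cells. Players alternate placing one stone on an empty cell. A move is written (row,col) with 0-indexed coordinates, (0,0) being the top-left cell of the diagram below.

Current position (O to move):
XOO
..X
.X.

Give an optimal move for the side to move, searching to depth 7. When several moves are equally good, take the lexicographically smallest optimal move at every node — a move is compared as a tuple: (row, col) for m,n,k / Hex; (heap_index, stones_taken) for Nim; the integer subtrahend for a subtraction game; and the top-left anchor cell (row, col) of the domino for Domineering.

O's best at [XOO/..X/.X.]: (1,0)

p1 O@[XOO/..X/.X.]: (1,0)[XOO/O.X/.X.]+1* (1,1)[XOO/.OX/.X.]+1 (2,0)[XOO/..X/OX.]+1 (2,2)[XOO/..X/.XO]-1
p2 X@[XOO/O.X/.X.] terminal -1; root [XOO/..X/.X.] d7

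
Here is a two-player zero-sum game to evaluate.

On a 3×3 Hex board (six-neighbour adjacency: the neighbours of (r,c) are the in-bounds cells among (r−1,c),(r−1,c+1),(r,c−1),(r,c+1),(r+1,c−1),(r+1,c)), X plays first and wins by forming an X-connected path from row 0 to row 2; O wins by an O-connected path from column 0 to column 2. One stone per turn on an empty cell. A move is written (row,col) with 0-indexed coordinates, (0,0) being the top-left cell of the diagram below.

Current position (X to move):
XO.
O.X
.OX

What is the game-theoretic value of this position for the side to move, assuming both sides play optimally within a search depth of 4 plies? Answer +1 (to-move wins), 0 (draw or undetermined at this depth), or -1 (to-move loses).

value(XO./O.X/.OX, X) = +1

[XO./O.X/.OX] X move#1: (0,2):+1/XOX/O.X/.OX*, (1,1):-1/XO./OXX/.OX, (2,0):-1/XO./O.X/XOX
[XOX/O.X/.OX] end (terminal -1, O#2); searched XO./O.X/.OX to 4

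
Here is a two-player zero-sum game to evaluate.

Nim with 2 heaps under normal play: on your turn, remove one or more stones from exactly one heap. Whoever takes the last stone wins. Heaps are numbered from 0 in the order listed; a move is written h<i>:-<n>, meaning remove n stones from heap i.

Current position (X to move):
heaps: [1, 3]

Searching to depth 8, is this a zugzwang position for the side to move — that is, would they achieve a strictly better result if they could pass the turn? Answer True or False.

zugzwang((1,3), X) = False

[(1,3)] X move#1: h0:-1:-1/(0,3), h1:-1:-1/(1,2), h1:-2:+1/(1,1)*, h1:-3:-1/(1,0)
[(1,1)] O move#2: h0:-1:-1/(0,1)*, h1:-1:-1/(1,0)
[(0,1)] X move#3: h1:-1:+1/(0,0)*
[(0,0)] end (terminal -1, O#4); searched (1,3) to 8
suppose X passes — search the same position with O to move:
pass> [(1,3)] O move#1: h0:-1:-1/(0,3), h1:-1:-1/(1,2), h1:-2:+1/(1,1)*, h1:-3:-1/(1,0)
pass> [(1,1)] X move#2: h0:-1:-1/(0,1)*, h1:-1:-1/(1,0)
pass> [(0,1)] O move#3: h1:-1:+1/(0,0)*
pass> [(0,0)] end (terminal -1, X#4); searched (1,3) to 8
for X: play +1, pass -1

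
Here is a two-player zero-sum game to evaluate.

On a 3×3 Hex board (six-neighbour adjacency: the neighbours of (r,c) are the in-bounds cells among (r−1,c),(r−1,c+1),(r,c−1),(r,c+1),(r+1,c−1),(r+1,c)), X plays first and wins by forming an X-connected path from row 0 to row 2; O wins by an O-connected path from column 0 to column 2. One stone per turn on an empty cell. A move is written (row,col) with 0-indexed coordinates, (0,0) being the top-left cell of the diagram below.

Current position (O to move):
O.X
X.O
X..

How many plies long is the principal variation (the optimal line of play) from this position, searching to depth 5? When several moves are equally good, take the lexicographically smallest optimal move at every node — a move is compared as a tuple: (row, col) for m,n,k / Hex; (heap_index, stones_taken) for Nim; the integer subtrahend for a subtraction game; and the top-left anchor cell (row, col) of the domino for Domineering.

PV length from [O.X/X.O/X..]: 2 plies

p1 O@[O.X/X.O/X..]: (0,1)[OOX/X.O/X..]-1* (1,1)[O.X/XOO/X..]-1 (2,1)[O.X/X.O/XO.]-1 (2,2)[O.X/X.O/X.O]-1
p2 X@[OOX/X.O/X..]: (1,1)[OOX/XXO/X..]+1* (2,1)[OOX/X.O/XX.]-1 (2,2)[OOX/X.O/X.X]-1
p3 O@[OOX/XXO/X..] terminal -1; root [O.X/X.O/X..] d5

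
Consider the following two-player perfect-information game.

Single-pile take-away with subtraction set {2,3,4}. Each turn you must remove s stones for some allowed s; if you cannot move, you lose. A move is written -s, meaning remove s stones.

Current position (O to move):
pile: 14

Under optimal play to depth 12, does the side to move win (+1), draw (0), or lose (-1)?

p1 O@[14]: -2[12]+1* -3[11]-1 -4[10]-1
p2 X@[12]: -2[10]-1* -3[9]-1 -4[8]-1
p3 O@[10]: -2[8]-1 -3[7]+1* -4[6]+1
p4 X@[7]: -2[5]-1* -3[4]-1 -4[3]-1
p5 O@[5]: -2[3]-1 -3[2]-1 -4[1]+1*
p6 X@[1] terminal -1; root [14] d12

value(14, O) = +1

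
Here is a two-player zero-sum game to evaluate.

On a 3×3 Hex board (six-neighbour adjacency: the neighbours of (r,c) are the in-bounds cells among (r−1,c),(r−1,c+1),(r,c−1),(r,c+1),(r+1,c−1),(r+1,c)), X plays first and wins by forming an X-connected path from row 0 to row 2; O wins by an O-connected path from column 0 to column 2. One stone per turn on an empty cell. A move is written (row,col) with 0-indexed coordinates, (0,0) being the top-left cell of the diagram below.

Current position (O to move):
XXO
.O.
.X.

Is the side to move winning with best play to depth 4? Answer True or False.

O winning at [XXO/.O./.X.]: True

p1 O@[XXO/.O./.X.]: (1,0)[XXO/OO./.X.]+1* (1,2)[XXO/.OO/.X.]+1 (2,0)[XXO/.O./OX.]+1 (2,2)[XXO/.O./.XO]+1
p2 X@[XXO/OO./.X.] terminal -1; root [XXO/.O./.X.] d4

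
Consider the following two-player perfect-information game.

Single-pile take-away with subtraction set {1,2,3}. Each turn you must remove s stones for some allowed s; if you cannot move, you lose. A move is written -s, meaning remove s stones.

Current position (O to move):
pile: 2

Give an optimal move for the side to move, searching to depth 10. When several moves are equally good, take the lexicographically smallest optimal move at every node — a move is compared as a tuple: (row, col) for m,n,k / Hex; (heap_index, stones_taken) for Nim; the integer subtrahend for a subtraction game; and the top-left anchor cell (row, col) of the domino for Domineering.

p1 O@[2]: -1[1]-1 -2[0]+1*
p2 X@[0] terminal -1; root [2] d10

O's best at [2]: -2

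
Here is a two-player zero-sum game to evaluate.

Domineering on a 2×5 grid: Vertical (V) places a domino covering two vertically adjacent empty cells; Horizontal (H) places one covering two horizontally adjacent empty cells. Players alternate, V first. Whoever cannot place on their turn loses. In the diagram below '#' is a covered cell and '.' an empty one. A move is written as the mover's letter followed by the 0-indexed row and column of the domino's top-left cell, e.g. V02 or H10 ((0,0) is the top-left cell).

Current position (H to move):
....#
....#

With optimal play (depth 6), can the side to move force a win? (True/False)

H winning at [....#/....#]: True

[....#/....#] H move#1: H00:-1/##..#/....#, H01:+1/.##.#/....#*, H02:-1/..###/....#, H10:-1/....#/##..#, H11:+1/....#/.##.#, H12:-1/....#/..###
[.##.#/....#] V move#2: V00:-1/###.#/#...#*, V03:-1/.####/...##
[###.#/#...#] H move#3: H11:-1/###.#/###.#, H12:+1/###.#/#.###*
[###.#/#.###] end (terminal -1, V#4); searched ....#/....# to 6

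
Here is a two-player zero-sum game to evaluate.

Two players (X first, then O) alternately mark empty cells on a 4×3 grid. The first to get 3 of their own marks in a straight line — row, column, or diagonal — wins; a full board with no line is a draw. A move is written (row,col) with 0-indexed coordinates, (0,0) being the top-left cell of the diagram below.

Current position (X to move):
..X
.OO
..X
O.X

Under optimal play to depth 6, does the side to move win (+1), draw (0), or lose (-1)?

value(..X/.OO/..X/O.X, X) = -1

[..X/.OO/..X/O.X] X move#1: (0,0):-1/X.X/.OO/..X/O.X*, (0,1):-1/.XX/.OO/..X/O.X, (1,0):-1/..X/XOO/..X/O.X, (2,0):-1/..X/.OO/X.X/O.X, (2,1):-1/..X/.OO/.XX/O.X, (3,1):-1/..X/.OO/..X/OXX
[X.X/.OO/..X/O.X] O move#2: (0,1):+1/XOX/.OO/..X/O.X*, (1,0):+1/X.X/OOO/..X/O.X, (2,0):-1/X.X/.OO/O.X/O.X, (2,1):+1/X.X/.OO/.OX/O.X, (3,1):-1/X.X/.OO/..X/OOX
[XOX/.OO/..X/O.X] X move#3: (1,0):-1/XOX/XOO/..X/O.X*, (2,0):-1/XOX/.OO/X.X/O.X, (2,1):-1/XOX/.OO/.XX/O.X, (3,1):-1/XOX/.OO/..X/OXX
[XOX/XOO/..X/O.X] O move#4: (2,0):-1/XOX/XOO/O.X/O.X, (2,1):+1/XOX/XOO/.OX/O.X*, (3,1):-1/XOX/XOO/..X/OOX
[XOX/XOO/.OX/O.X] end (terminal -1, X#5); searched ..X/.OO/..X/O.X to 6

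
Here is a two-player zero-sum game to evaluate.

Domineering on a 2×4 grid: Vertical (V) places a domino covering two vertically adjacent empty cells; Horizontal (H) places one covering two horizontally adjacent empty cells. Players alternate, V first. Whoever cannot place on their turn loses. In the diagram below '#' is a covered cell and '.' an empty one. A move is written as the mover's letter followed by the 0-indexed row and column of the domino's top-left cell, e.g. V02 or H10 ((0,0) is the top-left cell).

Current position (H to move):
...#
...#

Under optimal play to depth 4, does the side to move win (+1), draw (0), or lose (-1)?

[...#/...#] H move#1: H00:+1/##.#/...#*, H01:+1/.###/...#, H10:+1/...#/##.#, H11:+1/...#/.###
[##.#/...#] V move#2: V02:-1/####/..##*
[####/..##] H move#3: H10:+1/####/####*
[####/####] end (terminal -1, V#4); searched ...#/...# to 4

value(...#/...#, H) = +1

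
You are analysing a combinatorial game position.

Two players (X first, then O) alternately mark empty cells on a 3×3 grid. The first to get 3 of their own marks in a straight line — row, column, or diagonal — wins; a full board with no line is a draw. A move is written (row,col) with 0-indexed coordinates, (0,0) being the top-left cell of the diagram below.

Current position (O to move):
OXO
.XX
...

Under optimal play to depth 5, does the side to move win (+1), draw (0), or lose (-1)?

p1 O@[OXO/.XX/...]: (1,0)[OXO/OXX/...]-1* (2,0)[OXO/.XX/O..]-1 (2,1)[OXO/.XX/.O.]-1 (2,2)[OXO/.XX/..O]-1
p2 X@[OXO/OXX/...]: (2,0)[OXO/OXX/X..]+0 (2,1)[OXO/OXX/.X.]+1* (2,2)[OXO/OXX/..X]-1
p3 O@[OXO/OXX/.X.] terminal -1; root [OXO/.XX/...] d5

value(OXO/.XX/..., O) = -1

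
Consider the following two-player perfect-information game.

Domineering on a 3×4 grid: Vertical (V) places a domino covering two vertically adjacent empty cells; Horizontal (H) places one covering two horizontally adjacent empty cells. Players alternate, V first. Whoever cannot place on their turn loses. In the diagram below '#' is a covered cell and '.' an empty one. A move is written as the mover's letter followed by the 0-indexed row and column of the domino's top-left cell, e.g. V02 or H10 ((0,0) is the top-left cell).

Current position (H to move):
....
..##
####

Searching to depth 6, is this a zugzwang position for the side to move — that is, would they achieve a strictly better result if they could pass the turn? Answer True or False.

p1 H@[..../..##/####]: H00[##../..##/####]+1* H01[.##./..##/####]-1 H02[..##/..##/####]-1 H10[..../####/####]+1
p2 V@[##../..##/####] terminal -1; root [..../..##/####] d6
if H skipped the turn, V would face:
~ p1 V@[..../..##/####]: V00[#.../#.##/####]-1 V01[.#../.###/####]+1*
~ p2 H@[.#../.###/####]: H02[.###/.###/####]-1*
~ p3 V@[.###/.###/####]: V00[####/####/####]+1*
~ p4 H@[####/####/####] terminal -1; root [..../..##/####] d6
compare (H): move=+1 vs pass=-1

zugzwang(..../..##/####, H) = False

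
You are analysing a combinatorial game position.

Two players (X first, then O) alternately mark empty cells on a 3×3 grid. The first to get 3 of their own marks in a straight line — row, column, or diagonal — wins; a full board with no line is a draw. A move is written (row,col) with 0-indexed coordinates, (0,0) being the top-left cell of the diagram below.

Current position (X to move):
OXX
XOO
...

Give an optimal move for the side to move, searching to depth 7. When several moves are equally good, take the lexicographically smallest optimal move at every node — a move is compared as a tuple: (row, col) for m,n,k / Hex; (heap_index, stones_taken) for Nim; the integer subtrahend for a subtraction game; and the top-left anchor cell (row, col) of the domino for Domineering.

X's best at [OXX/XOO/...]: (2,2)

p1 X@[OXX/XOO/...]: (2,0)[OXX/XOO/X..]-1 (2,1)[OXX/XOO/.X.]-1 (2,2)[OXX/XOO/..X]+0*
p2 O@[OXX/XOO/..X]: (2,0)[OXX/XOO/O.X]+0* (2,1)[OXX/XOO/.OX]+0
p3 X@[OXX/XOO/O.X]: (2,1)[OXX/XOO/OXX]+0*
p4 O@[OXX/XOO/OXX] terminal +0; root [OXX/XOO/...] d7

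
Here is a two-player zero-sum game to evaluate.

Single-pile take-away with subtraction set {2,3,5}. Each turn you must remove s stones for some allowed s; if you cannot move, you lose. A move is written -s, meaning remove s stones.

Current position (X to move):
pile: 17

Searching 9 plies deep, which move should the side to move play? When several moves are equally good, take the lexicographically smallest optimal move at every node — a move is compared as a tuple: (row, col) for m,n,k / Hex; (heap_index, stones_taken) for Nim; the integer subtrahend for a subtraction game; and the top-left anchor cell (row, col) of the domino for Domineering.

X's best at [17]: -2

ply 1, X at 17 | -2=+1→15*; -3=+1→14; -5=-1→12
ply 2, O at 15 | -2=-1→13*; -3=-1→12; -5=-1→10
ply 3, X at 13 | -2=-1→11; -3=-1→10; -5=+1→8*
ply 4, O at 8 | -2=-1→6*; -3=-1→5; -5=-1→3
ply 5, X at 6 | -2=-1→4; -3=-1→3; -5=+1→1*
ply 6: 1 is terminal -1 (O); from 17 depth 9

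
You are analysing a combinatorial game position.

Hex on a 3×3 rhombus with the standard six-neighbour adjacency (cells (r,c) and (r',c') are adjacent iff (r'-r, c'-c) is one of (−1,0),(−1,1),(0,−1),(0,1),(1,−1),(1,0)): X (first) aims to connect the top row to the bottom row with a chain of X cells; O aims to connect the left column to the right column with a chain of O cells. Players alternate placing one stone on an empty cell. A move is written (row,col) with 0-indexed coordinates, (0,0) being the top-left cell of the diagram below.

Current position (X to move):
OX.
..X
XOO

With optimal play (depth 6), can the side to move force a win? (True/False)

p1 X@[OX./..X/XOO]: (0,2)[OXX/..X/XOO]+1* (1,0)[OX./X.X/XOO]+1 (1,1)[OX./.XX/XOO]+1
p2 O@[OXX/..X/XOO]: (1,0)[OXX/O.X/XOO]-1* (1,1)[OXX/.OX/XOO]-1
p3 X@[OXX/O.X/XOO]: (1,1)[OXX/OXX/XOO]+1*
p4 O@[OXX/OXX/XOO] terminal -1; root [OX./..X/XOO] d6

X winning at [OX./..X/XOO]: True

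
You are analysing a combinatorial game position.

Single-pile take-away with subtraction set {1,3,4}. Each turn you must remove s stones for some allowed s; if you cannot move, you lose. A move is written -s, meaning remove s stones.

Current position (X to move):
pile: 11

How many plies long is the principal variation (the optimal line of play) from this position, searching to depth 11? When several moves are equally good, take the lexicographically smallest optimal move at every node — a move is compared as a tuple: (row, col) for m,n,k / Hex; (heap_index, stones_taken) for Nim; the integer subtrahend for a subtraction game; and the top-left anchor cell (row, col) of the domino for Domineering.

p1 X@[11]: -1[10]-1 -3[8]-1 -4[7]+1*
p2 O@[7]: -1[6]-1* -3[4]-1 -4[3]-1
p3 X@[6]: -1[5]-1 -3[3]-1 -4[2]+1*
p4 O@[2]: -1[1]-1*
p5 X@[1]: -1[0]+1*
p6 O@[0] terminal -1; root [11] d11

PV length from [11]: 5 plies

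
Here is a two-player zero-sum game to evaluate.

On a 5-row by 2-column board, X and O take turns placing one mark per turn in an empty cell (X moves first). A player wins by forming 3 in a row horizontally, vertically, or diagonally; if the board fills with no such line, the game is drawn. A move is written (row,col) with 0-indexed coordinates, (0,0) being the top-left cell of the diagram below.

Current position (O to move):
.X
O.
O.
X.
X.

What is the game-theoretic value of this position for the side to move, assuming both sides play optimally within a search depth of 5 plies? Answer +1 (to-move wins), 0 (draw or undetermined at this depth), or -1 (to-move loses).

value(.X/O./O./X./X., O) = +1

ply 1, O at .X/O./O./X./X. | (0,0)=+1→OX/O./O./X./X.*; (1,1)=+0→.X/OO/O./X./X.; (2,1)=+1→.X/O./OO/X./X.; (3,1)=+1→.X/O./O./XO/X.; (4,1)=+0→.X/O./O./X./XO
ply 2: OX/O./O./X./X. is terminal -1 (X); from .X/O./O./X./X. depth 5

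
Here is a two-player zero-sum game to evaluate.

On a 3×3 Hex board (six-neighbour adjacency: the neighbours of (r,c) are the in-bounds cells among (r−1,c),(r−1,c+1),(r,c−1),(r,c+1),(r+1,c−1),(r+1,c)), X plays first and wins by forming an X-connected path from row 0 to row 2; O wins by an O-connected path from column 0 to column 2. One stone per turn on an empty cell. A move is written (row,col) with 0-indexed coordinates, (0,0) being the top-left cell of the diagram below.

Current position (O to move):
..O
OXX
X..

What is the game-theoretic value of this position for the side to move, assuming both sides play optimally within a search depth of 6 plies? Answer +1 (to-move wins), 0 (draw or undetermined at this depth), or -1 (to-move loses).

value(..O/OXX/X.., O) = +1

ply 1, O at ..O/OXX/X.. | (0,0)=-1→O.O/OXX/X..; (0,1)=+1→.OO/OXX/X..*; (2,1)=-1→..O/OXX/XO.; (2,2)=-1→..O/OXX/X.O
ply 2: .OO/OXX/X.. is terminal -1 (X); from ..O/OXX/X.. depth 6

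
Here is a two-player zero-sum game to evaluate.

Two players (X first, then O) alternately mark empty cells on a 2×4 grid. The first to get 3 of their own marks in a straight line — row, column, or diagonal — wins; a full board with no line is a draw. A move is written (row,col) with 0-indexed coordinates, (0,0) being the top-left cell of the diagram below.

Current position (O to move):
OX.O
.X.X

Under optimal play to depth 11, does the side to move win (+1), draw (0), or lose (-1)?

[OX.O/.X.X] O move#1: (0,2):-1/OXOO/.X.X, (1,0):-1/OX.O/OX.X, (1,2):+0/OX.O/.XOX*
[OX.O/.XOX] X move#2: (0,2):+0/OXXO/.XOX*, (1,0):+0/OX.O/XXOX
[OXXO/.XOX] O move#3: (1,0):+0/OXXO/OXOX*
[OXXO/OXOX] end (terminal +0, X#4); searched OX.O/.X.X to 11

value(OX.O/.X.X, O) = 0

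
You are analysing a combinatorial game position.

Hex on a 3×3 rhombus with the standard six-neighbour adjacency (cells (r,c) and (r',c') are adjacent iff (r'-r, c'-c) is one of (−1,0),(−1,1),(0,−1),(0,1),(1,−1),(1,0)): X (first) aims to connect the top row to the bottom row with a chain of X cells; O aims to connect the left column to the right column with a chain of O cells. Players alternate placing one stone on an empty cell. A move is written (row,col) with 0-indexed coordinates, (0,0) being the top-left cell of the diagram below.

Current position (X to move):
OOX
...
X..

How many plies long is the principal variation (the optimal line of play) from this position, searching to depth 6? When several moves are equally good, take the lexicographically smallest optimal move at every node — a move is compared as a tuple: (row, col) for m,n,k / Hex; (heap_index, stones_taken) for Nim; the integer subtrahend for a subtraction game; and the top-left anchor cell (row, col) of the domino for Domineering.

[OOX/.../X..] X move#1: (1,0):+1/OOX/X../X..*, (1,1):+1/OOX/.X./X.., (1,2):+1/OOX/..X/X.., (2,1):+1/OOX/.../XX., (2,2):+1/OOX/.../X.X
[OOX/X../X..] O move#2: (1,1):-1/OOX/XO./X..*, (1,2):-1/OOX/X.O/X.., (2,1):-1/OOX/X../XO., (2,2):-1/OOX/X../X.O
[OOX/XO./X..] X move#3: (1,2):+1/OOX/XOX/X..*, (2,1):-1/OOX/XO./XX., (2,2):-1/OOX/XO./X.X
[OOX/XOX/X..] O move#4: (2,1):-1/OOX/XOX/XO.*, (2,2):-1/OOX/XOX/X.O
[OOX/XOX/XO.] X move#5: (2,2):+1/OOX/XOX/XOX*
[OOX/XOX/XOX] end (terminal -1, O#6); searched OOX/.../X.. to 6

PV length from [OOX/.../X..]: 5 plies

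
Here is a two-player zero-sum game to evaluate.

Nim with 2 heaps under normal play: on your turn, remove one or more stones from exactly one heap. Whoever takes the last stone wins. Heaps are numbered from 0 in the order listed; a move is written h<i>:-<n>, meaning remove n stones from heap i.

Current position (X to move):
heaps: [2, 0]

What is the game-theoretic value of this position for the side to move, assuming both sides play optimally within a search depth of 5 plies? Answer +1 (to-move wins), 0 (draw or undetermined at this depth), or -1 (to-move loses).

value((2,0), X) = +1

p1 X@[(2,0)]: h0:-1[(1,0)]-1 h0:-2[(0,0)]+1*
p2 O@[(0,0)] terminal -1; root [(2,0)] d5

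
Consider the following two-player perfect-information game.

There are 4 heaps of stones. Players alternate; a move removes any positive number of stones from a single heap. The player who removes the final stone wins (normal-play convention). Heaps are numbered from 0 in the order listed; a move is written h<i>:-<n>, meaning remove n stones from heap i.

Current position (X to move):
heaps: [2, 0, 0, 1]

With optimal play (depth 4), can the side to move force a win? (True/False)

X winning at [(2,0,0,1)]: True

ply 1, X at (2,0,0,1) | h0:-1=+1→(1,0,0,1)*; h0:-2=-1→(0,0,0,1); h3:-1=-1→(2,0,0,0)
ply 2, O at (1,0,0,1) | h0:-1=-1→(0,0,0,1)*; h3:-1=-1→(1,0,0,0)
ply 3, X at (0,0,0,1) | h3:-1=+1→(0,0,0,0)*
ply 4: (0,0,0,0) is terminal -1 (O); from (2,0,0,1) depth 4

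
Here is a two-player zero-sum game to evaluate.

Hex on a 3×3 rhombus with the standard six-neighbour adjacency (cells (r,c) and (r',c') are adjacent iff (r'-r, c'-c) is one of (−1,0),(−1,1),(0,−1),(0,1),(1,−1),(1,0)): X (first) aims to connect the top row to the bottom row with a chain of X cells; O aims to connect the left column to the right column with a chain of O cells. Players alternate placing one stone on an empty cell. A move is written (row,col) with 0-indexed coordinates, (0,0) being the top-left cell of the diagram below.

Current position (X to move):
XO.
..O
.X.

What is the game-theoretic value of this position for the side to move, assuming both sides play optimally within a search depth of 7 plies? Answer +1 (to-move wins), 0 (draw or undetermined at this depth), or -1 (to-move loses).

value(XO./..O/.X., X) = +1

[XO./..O/.X.] X move#1: (0,2):-1/XOX/..O/.X., (1,0):+1/XO./X.O/.X.*, (1,1):+1/XO./.XO/.X., (2,0):-1/XO./..O/XX., (2,2):-1/XO./..O/.XX
[XO./X.O/.X.] O move#2: (0,2):-1/XOO/X.O/.X.*, (1,1):-1/XO./XOO/.X., (2,0):-1/XO./X.O/OX., (2,2):-1/XO./X.O/.XO
[XOO/X.O/.X.] X move#3: (1,1):+1/XOO/XXO/.X.*, (2,0):+1/XOO/X.O/XX., (2,2):+1/XOO/X.O/.XX
[XOO/XXO/.X.] end (terminal -1, O#4); searched XO./..O/.X. to 7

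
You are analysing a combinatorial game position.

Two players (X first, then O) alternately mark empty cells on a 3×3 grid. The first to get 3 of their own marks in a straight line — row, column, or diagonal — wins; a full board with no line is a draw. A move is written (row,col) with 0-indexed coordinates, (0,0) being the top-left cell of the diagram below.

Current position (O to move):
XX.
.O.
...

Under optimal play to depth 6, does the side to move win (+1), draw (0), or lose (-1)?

value(XX./.O./..., O) = 0

p1 O@[XX./.O./...]: (0,2)[XXO/.O./...]+0* (1,0)[XX./OO./...]-1 (1,2)[XX./.OO/...]-1 (2,0)[XX./.O./O..]-1 (2,1)[XX./.O./.O.]-1 (2,2)[XX./.O./..O]-1
p2 X@[XXO/.O./...]: (1,0)[XXO/XO./...]-1 (1,2)[XXO/.OX/...]-1 (2,0)[XXO/.O./X..]+0* (2,1)[XXO/.O./.X.]-1 (2,2)[XXO/.O./..X]-1
p3 O@[XXO/.O./X..]: (1,0)[XXO/OO./X..]+0* (1,2)[XXO/.OO/X..]-1 (2,1)[XXO/.O./XO.]-1 (2,2)[XXO/.O./X.O]-1
p4 X@[XXO/OO./X..]: (1,2)[XXO/OOX/X..]+0* (2,1)[XXO/OO./XX.]-1 (2,2)[XXO/OO./X.X]-1
p5 O@[XXO/OOX/X..]: (2,1)[XXO/OOX/XO.]+0* (2,2)[XXO/OOX/X.O]+0
p6 X@[XXO/OOX/XO.]: (2,2)[XXO/OOX/XOX]+0*
p7 O@[XXO/OOX/XOX] terminal +0; root [XX./.O./...] d6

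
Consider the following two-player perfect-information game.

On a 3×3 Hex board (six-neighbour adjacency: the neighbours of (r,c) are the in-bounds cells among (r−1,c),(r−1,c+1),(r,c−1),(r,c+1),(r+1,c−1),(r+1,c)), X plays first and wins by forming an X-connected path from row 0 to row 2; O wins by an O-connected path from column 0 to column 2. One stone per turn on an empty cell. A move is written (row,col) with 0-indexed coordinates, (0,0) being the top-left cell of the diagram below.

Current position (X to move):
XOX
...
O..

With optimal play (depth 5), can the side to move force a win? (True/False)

p1 X@[XOX/.../O..]: (1,0)[XOX/X../O..]-1 (1,1)[XOX/.X./O..]-1 (1,2)[XOX/..X/O..]+1* (2,1)[XOX/.../OX.]+1 (2,2)[XOX/.../O.X]-1
p2 O@[XOX/..X/O..]: (1,0)[XOX/O.X/O..]-1* (1,1)[XOX/.OX/O..]-1 (2,1)[XOX/..X/OO.]-1 (2,2)[XOX/..X/O.O]-1
p3 X@[XOX/O.X/O..]: (1,1)[XOX/OXX/O..]+1* (2,1)[XOX/O.X/OX.]+1 (2,2)[XOX/O.X/O.X]+1
p4 O@[XOX/OXX/O..]: (2,1)[XOX/OXX/OO.]-1* (2,2)[XOX/OXX/O.O]-1
p5 X@[XOX/OXX/OO.]: (2,2)[XOX/OXX/OOX]+1*
p6 O@[XOX/OXX/OOX] terminal -1; root [XOX/.../O..] d5

X winning at [XOX/.../O..]: True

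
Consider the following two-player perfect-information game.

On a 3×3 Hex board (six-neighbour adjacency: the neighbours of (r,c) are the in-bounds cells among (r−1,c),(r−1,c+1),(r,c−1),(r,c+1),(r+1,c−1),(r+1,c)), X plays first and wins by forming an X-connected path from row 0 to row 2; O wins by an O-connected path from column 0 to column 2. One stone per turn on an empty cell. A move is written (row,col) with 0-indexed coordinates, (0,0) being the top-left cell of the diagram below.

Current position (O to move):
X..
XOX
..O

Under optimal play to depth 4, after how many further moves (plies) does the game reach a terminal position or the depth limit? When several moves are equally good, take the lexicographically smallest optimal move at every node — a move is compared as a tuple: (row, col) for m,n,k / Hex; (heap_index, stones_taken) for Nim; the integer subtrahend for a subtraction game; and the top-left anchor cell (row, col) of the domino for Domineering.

[X../XOX/..O] O move#1: (0,1):-1/XO./XOX/..O, (0,2):-1/X.O/XOX/..O, (2,0):+1/X../XOX/O.O*, (2,1):-1/X../XOX/.OO
[X../XOX/O.O] X move#2: (0,1):-1/XX./XOX/O.O*, (0,2):-1/X.X/XOX/O.O, (2,1):-1/X../XOX/OXO
[XX./XOX/O.O] O move#3: (0,2):+1/XXO/XOX/O.O*, (2,1):+1/XX./XOX/OOO
[XXO/XOX/O.O] end (terminal -1, X#4); searched X../XOX/..O to 4

PV length from [X../XOX/..O]: 3 plies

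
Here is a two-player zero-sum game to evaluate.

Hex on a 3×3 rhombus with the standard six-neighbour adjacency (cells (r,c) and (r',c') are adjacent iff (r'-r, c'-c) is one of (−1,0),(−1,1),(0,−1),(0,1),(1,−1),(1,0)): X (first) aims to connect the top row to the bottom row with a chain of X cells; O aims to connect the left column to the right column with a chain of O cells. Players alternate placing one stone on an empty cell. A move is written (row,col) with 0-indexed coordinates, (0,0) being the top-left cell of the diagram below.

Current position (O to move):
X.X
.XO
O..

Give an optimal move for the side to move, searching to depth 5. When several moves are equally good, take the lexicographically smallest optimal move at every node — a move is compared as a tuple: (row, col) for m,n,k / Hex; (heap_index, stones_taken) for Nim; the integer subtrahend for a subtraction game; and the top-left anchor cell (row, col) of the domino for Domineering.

p1 O@[X.X/.XO/O..]: (0,1)[XOX/.XO/O..]-1 (1,0)[X.X/OXO/O..]-1 (2,1)[X.X/.XO/OO.]+1* (2,2)[X.X/.XO/O.O]-1
p2 X@[X.X/.XO/OO.] terminal -1; root [X.X/.XO/O..] d5

O's best at [X.X/.XO/O..]: (2,1)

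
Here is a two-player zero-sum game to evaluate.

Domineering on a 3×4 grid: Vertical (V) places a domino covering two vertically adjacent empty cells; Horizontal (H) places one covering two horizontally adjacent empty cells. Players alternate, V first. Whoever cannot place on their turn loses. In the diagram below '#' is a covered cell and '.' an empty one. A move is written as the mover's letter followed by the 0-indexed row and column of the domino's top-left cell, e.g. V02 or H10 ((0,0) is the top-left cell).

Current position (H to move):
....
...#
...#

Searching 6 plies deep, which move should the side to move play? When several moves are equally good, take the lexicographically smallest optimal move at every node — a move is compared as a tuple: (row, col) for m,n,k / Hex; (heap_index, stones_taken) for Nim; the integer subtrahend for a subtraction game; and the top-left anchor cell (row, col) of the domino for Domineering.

H's best at [..../...#/...#]: H10

ply 1, H at ..../...#/...# | H00=-1→##../...#/...#; H01=-1→.##./...#/...#; H02=-1→..##/...#/...#; H10=+1→..../##.#/...#*; H11=+1→..../.###/...#; H20=-1→..../...#/##.#; H21=-1→..../...#/.###
ply 2, V at ..../##.#/...# | V02=-1→..#./####/...#*; V12=-1→..../####/..##
ply 3, H at ..#./####/...# | H00=+1→###./####/...#*; H20=+1→..#./####/##.#; H21=+1→..#./####/.###
ply 4: ###./####/...# is terminal -1 (V); from ..../...#/...# depth 6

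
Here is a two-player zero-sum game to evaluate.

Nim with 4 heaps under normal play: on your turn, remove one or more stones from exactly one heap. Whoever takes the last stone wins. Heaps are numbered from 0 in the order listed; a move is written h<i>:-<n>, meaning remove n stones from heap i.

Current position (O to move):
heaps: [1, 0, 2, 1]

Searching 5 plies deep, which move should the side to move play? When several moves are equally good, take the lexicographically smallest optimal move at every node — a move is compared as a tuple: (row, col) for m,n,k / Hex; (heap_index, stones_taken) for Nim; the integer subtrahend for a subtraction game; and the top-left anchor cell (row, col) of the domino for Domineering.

O's best at [(1,0,2,1)]: h2:-2

ply 1, O at (1,0,2,1) | h0:-1=-1→(0,0,2,1); h2:-1=-1→(1,0,1,1); h2:-2=+1→(1,0,0,1)*; h3:-1=-1→(1,0,2,0)
ply 2, X at (1,0,0,1) | h0:-1=-1→(0,0,0,1)*; h3:-1=-1→(1,0,0,0)
ply 3, O at (0,0,0,1) | h3:-1=+1→(0,0,0,0)*
ply 4: (0,0,0,0) is terminal -1 (X); from (1,0,2,1) depth 5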